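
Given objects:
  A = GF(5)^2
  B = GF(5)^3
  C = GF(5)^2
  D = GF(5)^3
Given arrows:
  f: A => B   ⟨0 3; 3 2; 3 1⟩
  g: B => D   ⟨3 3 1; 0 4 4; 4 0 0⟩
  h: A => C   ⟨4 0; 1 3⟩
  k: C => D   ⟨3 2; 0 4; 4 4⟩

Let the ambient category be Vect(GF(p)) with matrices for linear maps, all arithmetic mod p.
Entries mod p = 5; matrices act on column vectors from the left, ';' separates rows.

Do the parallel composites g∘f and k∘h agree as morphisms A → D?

Answer: DOES NOT COMMUTE

Trace:
Path 1 = f;g:
  e0=[1,0] f=>[0,3,3] g=>[2,4,0]
  e1=[0,1] f=>[3,2,1] g=>[1,2,2]
  ⟦path⟧₁ = ⟨2 1; 4 2; 0 2⟩
Path 2 = h;k:
  e0=[1,0] h=>[4,1] k=>[4,4,0]
  e1=[0,1] h=>[0,3] k=>[1,2,2]
  ⟦path⟧₂ = ⟨4 1; 4 2; 0 2⟩
Equal? differ; not commutative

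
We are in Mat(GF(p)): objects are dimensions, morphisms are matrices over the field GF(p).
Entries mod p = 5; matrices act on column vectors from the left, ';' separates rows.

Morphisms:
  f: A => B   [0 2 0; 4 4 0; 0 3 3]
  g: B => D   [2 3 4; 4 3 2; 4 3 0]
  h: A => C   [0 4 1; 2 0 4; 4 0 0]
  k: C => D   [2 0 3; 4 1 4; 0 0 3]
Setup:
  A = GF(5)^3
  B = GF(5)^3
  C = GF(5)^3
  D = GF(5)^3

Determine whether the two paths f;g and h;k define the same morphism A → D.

Answer: DOES NOT COMMUTE

Trace:
Along f;g (path 1):
  e0=[1,0,0] f=>[0,4,0] g=>[2,2,2]
  e1=[0,1,0] f=>[2,4,3] g=>[3,1,0]
  e2=[0,0,1] f=>[0,0,3] g=>[2,1,0]
  composite₁ = [2 3 2; 2 1 1; 2 0 0]
Along h;k (path 2):
  e0=[1,0,0] h=>[0,2,4] k=>[2,3,2]
  e1=[0,1,0] h=>[4,0,0] k=>[3,1,0]
  e2=[0,0,1] h=>[1,4,0] k=>[2,3,0]
  composite₂ = [2 3 2; 3 1 3; 2 0 0]
Equal? differ; not commutative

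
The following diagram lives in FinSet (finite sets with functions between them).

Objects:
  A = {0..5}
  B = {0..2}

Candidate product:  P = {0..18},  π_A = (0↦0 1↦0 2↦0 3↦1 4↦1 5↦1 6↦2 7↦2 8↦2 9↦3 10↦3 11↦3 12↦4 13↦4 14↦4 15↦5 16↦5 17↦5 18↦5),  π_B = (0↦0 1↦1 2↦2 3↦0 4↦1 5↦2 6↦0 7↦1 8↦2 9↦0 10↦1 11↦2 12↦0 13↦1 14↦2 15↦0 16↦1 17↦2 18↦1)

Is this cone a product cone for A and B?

|A|·|B| = 6·3 = 18;  |P| = 19
  → cardinalities differ; no bijection possible.

Answer: NOT A VALID PRODUCT — |P|=19 ≠ |A|·|B|=18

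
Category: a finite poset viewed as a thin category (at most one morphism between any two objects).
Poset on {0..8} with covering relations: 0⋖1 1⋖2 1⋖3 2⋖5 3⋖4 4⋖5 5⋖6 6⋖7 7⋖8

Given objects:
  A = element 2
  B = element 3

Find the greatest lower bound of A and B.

Answer: A∧B = 1

Work:
Lower bounds of A=2 and B=3: {0,1}
  0 ≤ 1
  1 ≤ 1
glb = 1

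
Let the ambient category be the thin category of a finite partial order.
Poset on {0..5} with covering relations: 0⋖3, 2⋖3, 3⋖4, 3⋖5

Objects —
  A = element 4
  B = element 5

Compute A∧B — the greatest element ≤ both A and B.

Common predecessors of 4,5: {0,2,3}
  0 ≤ 3
  2 ≤ 3
  3 ≤ 3
glb = 3

Answer: A∧B = 3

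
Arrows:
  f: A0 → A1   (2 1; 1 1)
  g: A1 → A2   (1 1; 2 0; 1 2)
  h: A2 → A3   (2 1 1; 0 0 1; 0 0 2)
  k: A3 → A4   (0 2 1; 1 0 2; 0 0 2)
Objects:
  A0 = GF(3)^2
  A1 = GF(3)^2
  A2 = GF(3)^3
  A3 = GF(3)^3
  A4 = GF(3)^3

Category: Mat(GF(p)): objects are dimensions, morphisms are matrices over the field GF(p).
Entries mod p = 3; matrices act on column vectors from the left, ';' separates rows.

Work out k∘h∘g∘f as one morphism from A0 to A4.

Answer: (1 0; 0 0; 1 0)

Derivation:
  e0=[1,0] f→[2,1] g→[0,1,1] h→[2,1,2] k→[1,0,1]
  e1=[0,1] f→[1,1] g→[2,2,0] h→[0,0,0] k→[0,0,0]
result: (1 0; 0 0; 1 0)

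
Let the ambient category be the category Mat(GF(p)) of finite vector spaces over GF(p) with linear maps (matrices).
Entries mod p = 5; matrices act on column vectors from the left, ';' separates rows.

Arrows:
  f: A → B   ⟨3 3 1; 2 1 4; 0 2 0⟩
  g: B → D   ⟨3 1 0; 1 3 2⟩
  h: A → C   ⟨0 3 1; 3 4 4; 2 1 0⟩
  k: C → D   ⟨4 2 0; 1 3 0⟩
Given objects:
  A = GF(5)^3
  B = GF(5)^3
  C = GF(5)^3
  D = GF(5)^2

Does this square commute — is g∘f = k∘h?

Answer: COMMUTES

Derivation:
Along f;g (path 1):
  e0=(1,0,0) f→(3,2,0) g→(1,4)
  e1=(0,1,0) f→(3,1,2) g→(0,0)
  e2=(0,0,1) f→(1,4,0) g→(2,3)
  result₁ = ⟨1 0 2; 4 0 3⟩
Along h;k (path 2):
  e0=(1,0,0) h→(0,3,2) k→(1,4)
  e1=(0,1,0) h→(3,4,1) k→(0,0)
  e2=(0,0,1) h→(1,4,0) k→(2,3)
  result₂ = ⟨1 0 2; 4 0 3⟩
Equal? YES — commutes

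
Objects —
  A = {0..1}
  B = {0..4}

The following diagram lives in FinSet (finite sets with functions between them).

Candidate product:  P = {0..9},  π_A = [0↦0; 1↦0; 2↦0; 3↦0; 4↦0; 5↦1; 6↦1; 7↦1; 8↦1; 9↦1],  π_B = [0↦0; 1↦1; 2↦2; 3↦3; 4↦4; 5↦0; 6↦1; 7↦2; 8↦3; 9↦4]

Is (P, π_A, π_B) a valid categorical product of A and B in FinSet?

|A|·|B| = 2·5 = 10;  |P| = 10
Check the pairing map k ↦ (π_A(k), π_B(k)):
  0 ↦ (0,0)
  1 ↦ (0,1)
  2 ↦ (0,2)
  3 ↦ (0,3)
  4 ↦ (0,4)
  5 ↦ (1,0)
  6 ↦ (1,1)
  7 ↦ (1,2)
  8 ↦ (1,3)
  9 ↦ (1,4)
distinct pairs in image: 10 / 10 needed
  → bijection onto A×B; projections well-typed.

Answer: VALID PRODUCT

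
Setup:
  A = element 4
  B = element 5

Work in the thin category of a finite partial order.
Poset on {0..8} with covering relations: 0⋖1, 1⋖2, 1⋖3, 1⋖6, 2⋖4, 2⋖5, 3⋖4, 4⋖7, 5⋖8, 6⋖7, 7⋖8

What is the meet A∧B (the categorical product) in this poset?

{x : x≤A ∧ x≤B} = {0,1,2}  (A=4, B=5)
  0 ≤ 2
  1 ≤ 2
  2 ≤ 2
glb = 2

Answer: A∧B = 2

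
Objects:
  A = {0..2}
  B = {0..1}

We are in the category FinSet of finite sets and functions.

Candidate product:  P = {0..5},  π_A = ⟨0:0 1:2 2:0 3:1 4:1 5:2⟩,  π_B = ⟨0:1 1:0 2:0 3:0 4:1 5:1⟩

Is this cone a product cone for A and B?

Answer: VALID PRODUCT

Trace:
|A|·|B| = 3·2 = 6;  |P| = 6
Check the pairing map k ↦ (π_A(k), π_B(k)):
  0 : (0,1)
  1 : (2,0)
  2 : (0,0)
  3 : (1,0)
  4 : (1,1)
  5 : (2,1)
distinct pairs in image: 6 / 6 needed
  → bijection onto A×B; projections well-typed.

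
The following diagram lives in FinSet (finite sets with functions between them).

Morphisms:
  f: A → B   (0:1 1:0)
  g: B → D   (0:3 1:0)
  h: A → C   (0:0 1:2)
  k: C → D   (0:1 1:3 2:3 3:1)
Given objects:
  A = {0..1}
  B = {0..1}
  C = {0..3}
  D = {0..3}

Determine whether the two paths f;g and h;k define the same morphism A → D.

Answer: DOES NOT COMMUTE

Work:
Path 1 = f;g:
  0 f→1 g→0
  1 f→0 g→3
  result₁ = (0:0 1:3)
Path 2 = h;k:
  0 h→0 k→1
  1 h→2 k→3
  result₂ = (0:1 1:3)
Equal? NO — does not commute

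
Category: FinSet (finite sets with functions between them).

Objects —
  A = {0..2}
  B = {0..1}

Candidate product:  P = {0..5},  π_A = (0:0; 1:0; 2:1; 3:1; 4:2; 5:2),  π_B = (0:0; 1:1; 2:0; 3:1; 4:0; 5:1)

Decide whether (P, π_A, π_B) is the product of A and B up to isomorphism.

|A|·|B| = 3·2 = 6;  |P| = 6
Check the pairing map k ↦ (π_A(k), π_B(k)):
  0 : (0,0)
  1 : (0,1)
  2 : (1,0)
  3 : (1,1)
  4 : (2,0)
  5 : (2,1)
distinct pairs in image: 6 / 6 needed
  → bijection onto A×B; projections well-typed.

Answer: VALID PRODUCT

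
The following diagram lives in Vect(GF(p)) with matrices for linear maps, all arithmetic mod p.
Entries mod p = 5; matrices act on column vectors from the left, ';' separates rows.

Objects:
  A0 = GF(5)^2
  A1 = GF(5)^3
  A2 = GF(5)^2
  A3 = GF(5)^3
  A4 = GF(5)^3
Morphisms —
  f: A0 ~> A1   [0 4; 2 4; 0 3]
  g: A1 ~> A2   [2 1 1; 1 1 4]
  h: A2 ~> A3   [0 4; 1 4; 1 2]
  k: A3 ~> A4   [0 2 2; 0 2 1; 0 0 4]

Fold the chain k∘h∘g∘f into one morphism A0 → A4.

  e0=(1,0) f~>(0,2,0) g~>(2,2) h~>(3,0,1) k~>(2,1,4)
  e1=(0,1) f~>(4,4,3) g~>(0,0) h~>(0,0,0) k~>(0,0,0)
result: [2 0; 1 0; 4 0]

Answer: [2 0; 1 0; 4 0]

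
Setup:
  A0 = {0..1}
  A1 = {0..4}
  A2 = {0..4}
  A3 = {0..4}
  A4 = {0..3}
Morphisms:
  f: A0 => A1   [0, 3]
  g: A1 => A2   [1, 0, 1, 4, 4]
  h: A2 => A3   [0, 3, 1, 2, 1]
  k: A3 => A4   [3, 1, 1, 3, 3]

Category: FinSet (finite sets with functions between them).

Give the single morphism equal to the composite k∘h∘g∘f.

  0 f=>0 g=>1 h=>3 k=>3
  1 f=>3 g=>4 h=>1 k=>1
result: [3, 1]

Answer: [3, 1]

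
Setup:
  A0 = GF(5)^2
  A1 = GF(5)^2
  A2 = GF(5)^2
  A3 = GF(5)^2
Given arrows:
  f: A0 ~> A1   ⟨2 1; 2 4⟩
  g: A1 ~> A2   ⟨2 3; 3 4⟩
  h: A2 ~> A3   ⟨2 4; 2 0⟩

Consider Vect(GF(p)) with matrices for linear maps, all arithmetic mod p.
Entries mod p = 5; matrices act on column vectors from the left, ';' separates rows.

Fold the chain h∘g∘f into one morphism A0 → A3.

Answer: ⟨1 4; 0 3⟩

Derivation:
  e0=(1,0) f~>(2,2) g~>(0,4) h~>(1,0)
  e1=(0,1) f~>(1,4) g~>(4,4) h~>(4,3)
⟦path⟧: ⟨1 4; 0 3⟩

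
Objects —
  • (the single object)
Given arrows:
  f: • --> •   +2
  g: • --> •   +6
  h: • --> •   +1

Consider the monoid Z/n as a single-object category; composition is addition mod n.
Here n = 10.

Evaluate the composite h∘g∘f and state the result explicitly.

  0 +2≡2 +6≡8 +1≡9  (mod 10)
result: +9

Answer: +9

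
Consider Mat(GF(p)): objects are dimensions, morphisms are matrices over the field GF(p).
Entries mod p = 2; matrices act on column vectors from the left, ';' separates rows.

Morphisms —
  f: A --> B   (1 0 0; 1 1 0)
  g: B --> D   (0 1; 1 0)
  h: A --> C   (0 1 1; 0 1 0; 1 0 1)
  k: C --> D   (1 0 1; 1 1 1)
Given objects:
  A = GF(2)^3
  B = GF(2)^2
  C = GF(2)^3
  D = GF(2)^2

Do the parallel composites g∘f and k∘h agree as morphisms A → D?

Answer: COMMUTES

Derivation:
Path 1 = f;g:
  e0=⟨1,0,0⟩ f-->⟨1,1⟩ g-->⟨1,1⟩
  e1=⟨0,1,0⟩ f-->⟨0,1⟩ g-->⟨1,0⟩
  e2=⟨0,0,1⟩ f-->⟨0,0⟩ g-->⟨0,0⟩
  result₁ = (1 1 0; 1 0 0)
Path 2 = h;k:
  e0=⟨1,0,0⟩ h-->⟨0,0,1⟩ k-->⟨1,1⟩
  e1=⟨0,1,0⟩ h-->⟨1,1,0⟩ k-->⟨1,0⟩
  e2=⟨0,0,1⟩ h-->⟨1,0,1⟩ k-->⟨0,0⟩
  result₂ = (1 1 0; 1 0 0)
Equal? YES — commutes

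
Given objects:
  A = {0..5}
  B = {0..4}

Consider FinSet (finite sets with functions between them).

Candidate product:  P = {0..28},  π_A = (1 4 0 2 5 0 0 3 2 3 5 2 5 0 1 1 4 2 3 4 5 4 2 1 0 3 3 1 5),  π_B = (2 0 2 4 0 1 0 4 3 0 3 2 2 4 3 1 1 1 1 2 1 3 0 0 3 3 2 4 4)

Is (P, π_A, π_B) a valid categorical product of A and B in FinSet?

Answer: NOT A VALID PRODUCT — |P|=29 ≠ |A|·|B|=30

Trace:
|A|·|B| = 6·5 = 30;  |P| = 29
  → cardinalities differ; no bijection possible.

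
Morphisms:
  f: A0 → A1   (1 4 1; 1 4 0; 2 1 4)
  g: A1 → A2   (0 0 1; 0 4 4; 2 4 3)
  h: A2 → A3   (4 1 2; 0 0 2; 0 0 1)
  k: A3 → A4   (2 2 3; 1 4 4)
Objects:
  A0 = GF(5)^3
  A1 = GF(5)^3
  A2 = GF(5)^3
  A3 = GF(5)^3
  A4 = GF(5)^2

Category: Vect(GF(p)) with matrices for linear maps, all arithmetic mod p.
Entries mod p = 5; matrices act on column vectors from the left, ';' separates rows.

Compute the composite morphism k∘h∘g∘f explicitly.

Answer: (2 0 3; 3 2 3)

Derivation:
  e0=[1,0,0] f→[1,1,2] g→[2,2,2] h→[4,4,2] k→[2,3]
  e1=[0,1,0] f→[4,4,1] g→[1,0,2] h→[3,4,2] k→[0,2]
  e2=[0,0,1] f→[1,0,4] g→[4,1,4] h→[0,3,4] k→[3,3]
⟦path⟧: (2 0 3; 3 2 3)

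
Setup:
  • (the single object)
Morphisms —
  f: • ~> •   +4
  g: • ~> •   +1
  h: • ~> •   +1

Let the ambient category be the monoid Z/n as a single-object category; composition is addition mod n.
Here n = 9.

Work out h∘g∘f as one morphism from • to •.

  0 +4≡4 +1≡5 +1≡6  (mod 9)
composite: +6

Answer: +6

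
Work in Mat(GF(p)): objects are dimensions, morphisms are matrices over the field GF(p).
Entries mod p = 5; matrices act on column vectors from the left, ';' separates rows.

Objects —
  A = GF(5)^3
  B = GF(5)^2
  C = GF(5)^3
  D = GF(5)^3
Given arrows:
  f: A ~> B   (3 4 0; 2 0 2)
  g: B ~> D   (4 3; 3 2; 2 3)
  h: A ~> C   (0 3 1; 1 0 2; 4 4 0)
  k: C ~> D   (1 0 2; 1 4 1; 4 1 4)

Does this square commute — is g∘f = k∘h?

Answer: COMMUTES

Work:
1) trace f;g:
  e0=[1,0,0] f~>[3,2] g~>[3,3,2]
  e1=[0,1,0] f~>[4,0] g~>[1,2,3]
  e2=[0,0,1] f~>[0,2] g~>[1,4,1]
  ⟦path⟧₁ = (3 1 1; 3 2 4; 2 3 1)
2) trace h;k:
  e0=[1,0,0] h~>[0,1,4] k~>[3,3,2]
  e1=[0,1,0] h~>[3,0,4] k~>[1,2,3]
  e2=[0,0,1] h~>[1,2,0] k~>[1,4,1]
  ⟦path⟧₂ = (3 1 1; 3 2 4; 2 3 1)
Equal? YES — commutes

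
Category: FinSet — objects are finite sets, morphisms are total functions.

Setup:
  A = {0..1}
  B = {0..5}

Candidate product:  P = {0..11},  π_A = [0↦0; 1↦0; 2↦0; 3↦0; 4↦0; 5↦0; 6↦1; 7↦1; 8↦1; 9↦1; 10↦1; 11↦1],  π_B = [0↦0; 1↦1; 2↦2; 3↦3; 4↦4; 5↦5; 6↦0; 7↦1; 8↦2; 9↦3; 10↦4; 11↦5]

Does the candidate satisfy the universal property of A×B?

|A|·|B| = 2·6 = 12;  |P| = 12
Check the pairing map k ↦ (π_A(k), π_B(k)):
  0 ↦ (0,0)
  1 ↦ (0,1)
  2 ↦ (0,2)
  3 ↦ (0,3)
  4 ↦ (0,4)
  5 ↦ (0,5)
  6 ↦ (1,0)
  7 ↦ (1,1)
  8 ↦ (1,2)
  9 ↦ (1,3)
  10 ↦ (1,4)
  11 ↦ (1,5)
distinct pairs in image: 12 / 12 needed
  → bijection onto A×B; projections well-typed.

Answer: VALID PRODUCT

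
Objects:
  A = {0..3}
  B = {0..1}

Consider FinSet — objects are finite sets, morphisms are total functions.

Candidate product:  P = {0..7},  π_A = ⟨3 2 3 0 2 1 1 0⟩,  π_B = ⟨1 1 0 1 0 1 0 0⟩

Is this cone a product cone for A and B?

|A|·|B| = 4·2 = 8;  |P| = 8
Check the pairing map k ↦ (π_A(k), π_B(k)):
  0 ↦ (3,1)
  1 ↦ (2,1)
  2 ↦ (3,0)
  3 ↦ (0,1)
  4 ↦ (2,0)
  5 ↦ (1,1)
  6 ↦ (1,0)
  7 ↦ (0,0)
distinct pairs in image: 8 / 8 needed
  → bijection onto A×B; projections well-typed.

Answer: VALID PRODUCT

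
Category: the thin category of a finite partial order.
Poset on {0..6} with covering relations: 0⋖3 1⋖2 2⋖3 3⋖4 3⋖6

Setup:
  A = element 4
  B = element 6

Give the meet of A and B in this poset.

Answer: A∧B = 3

Trace:
{x : x⊑A ∧ x⊑B} = {0,1,2,3}  (A=4, B=6)
  0 ⊑ 3
  1 ⊑ 3
  2 ⊑ 3
  3 ⊑ 3
glb = 3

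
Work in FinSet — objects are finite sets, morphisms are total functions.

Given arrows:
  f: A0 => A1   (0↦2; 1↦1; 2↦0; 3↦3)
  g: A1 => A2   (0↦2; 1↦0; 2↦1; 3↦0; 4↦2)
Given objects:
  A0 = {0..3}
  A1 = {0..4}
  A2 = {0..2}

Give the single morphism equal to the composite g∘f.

Answer: (0↦1; 1↦0; 2↦2; 3↦0)

Trace:
  0 f=>2 g=>1
  1 f=>1 g=>0
  2 f=>0 g=>2
  3 f=>3 g=>0
⟦path⟧: (0↦1; 1↦0; 2↦2; 3↦0)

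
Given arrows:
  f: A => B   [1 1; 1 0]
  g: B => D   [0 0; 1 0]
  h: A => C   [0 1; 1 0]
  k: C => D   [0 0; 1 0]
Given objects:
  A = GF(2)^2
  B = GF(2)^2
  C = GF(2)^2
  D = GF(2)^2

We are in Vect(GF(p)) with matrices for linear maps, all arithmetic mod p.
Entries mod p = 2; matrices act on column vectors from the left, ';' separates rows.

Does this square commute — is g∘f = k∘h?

Answer: DOES NOT COMMUTE

Derivation:
Along f;g (path 1):
  e0=⟨1,0⟩ f=>⟨1,1⟩ g=>⟨0,1⟩
  e1=⟨0,1⟩ f=>⟨1,0⟩ g=>⟨0,1⟩
  ⟦path⟧₁ = [0 0; 1 1]
Along h;k (path 2):
  e0=⟨1,0⟩ h=>⟨0,1⟩ k=>⟨0,0⟩
  e1=⟨0,1⟩ h=>⟨1,0⟩ k=>⟨0,1⟩
  ⟦path⟧₂ = [0 0; 0 1]
Equal? differ; not commutative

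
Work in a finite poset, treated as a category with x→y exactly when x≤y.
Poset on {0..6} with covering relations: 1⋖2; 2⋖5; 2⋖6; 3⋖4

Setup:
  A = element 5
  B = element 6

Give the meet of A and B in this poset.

Common predecessors of 5,6: {1,2}
  1 ⊑ 2
  2 ⊑ 2
glb = 2

Answer: A∧B = 2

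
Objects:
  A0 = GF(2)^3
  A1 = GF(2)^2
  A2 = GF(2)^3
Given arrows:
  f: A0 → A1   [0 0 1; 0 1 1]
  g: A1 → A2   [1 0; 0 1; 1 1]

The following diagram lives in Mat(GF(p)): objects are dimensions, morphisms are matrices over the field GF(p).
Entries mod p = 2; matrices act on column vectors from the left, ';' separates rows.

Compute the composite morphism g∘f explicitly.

  e0=⟨1,0,0⟩ f→⟨0,0⟩ g→⟨0,0,0⟩
  e1=⟨0,1,0⟩ f→⟨0,1⟩ g→⟨0,1,1⟩
  e2=⟨0,0,1⟩ f→⟨1,1⟩ g→⟨1,1,0⟩
result: [0 0 1; 0 1 1; 0 1 0]

Answer: [0 0 1; 0 1 1; 0 1 0]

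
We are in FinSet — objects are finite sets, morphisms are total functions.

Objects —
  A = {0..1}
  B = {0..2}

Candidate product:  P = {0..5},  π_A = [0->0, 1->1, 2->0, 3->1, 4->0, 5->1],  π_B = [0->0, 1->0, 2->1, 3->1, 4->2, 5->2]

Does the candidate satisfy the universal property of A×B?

|A|·|B| = 2·3 = 6;  |P| = 6
Check the pairing map k ↦ (π_A(k), π_B(k)):
  0 -> (0,0)
  1 -> (1,0)
  2 -> (0,1)
  3 -> (1,1)
  4 -> (0,2)
  5 -> (1,2)
distinct pairs in image: 6 / 6 needed
  → bijection onto A×B; projections well-typed.

Answer: VALID PRODUCT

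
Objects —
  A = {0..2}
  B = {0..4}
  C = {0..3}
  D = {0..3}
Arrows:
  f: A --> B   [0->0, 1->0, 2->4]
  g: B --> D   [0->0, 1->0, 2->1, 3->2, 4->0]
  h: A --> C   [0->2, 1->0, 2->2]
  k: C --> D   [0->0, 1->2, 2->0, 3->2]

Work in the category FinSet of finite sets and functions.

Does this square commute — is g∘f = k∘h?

Path 1 = f;g:
  0 f-->0 g-->0
  1 f-->0 g-->0
  2 f-->4 g-->0
  ⟦path⟧₁ = [0->0, 1->0, 2->0]
Path 2 = h;k:
  0 h-->2 k-->0
  1 h-->0 k-->0
  2 h-->2 k-->0
  ⟦path⟧₂ = [0->0, 1->0, 2->0]
Equal? equal; square commutes

Answer: COMMUTES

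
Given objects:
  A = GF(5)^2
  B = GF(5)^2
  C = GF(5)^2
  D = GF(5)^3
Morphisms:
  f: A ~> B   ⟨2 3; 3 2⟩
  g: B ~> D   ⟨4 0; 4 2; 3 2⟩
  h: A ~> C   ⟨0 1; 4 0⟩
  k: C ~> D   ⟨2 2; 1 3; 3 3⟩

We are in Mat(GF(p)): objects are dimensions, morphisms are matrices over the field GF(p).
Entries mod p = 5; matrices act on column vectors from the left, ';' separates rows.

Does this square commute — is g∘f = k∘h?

1) trace f;g:
  e0=[1,0] f~>[2,3] g~>[3,4,2]
  e1=[0,1] f~>[3,2] g~>[2,1,3]
  composite₁ = ⟨3 2; 4 1; 2 3⟩
2) trace h;k:
  e0=[1,0] h~>[0,4] k~>[3,2,2]
  e1=[0,1] h~>[1,0] k~>[2,1,3]
  composite₂ = ⟨3 2; 2 1; 2 3⟩
Equal? NO — does not commute

Answer: DOES NOT COMMUTE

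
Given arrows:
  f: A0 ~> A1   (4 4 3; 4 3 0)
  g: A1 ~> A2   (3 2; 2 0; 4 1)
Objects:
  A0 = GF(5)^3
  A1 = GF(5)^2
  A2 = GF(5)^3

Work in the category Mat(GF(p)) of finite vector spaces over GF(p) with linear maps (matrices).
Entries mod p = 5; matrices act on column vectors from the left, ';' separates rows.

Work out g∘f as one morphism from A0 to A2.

  e0=(1,0,0) f~>(4,4) g~>(0,3,0)
  e1=(0,1,0) f~>(4,3) g~>(3,3,4)
  e2=(0,0,1) f~>(3,0) g~>(4,1,2)
⟦path⟧: (0 3 4; 3 3 1; 0 4 2)

Answer: (0 3 4; 3 3 1; 0 4 2)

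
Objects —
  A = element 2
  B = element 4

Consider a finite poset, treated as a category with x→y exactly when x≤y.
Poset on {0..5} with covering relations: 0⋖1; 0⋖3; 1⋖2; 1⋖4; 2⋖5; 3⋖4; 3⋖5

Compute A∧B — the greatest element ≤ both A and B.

{x : x⊑A ∧ x⊑B} = {0,1}  (A=2, B=4)
  0 ⊑ 1
  1 ⊑ 1
glb = 1

Answer: A∧B = 1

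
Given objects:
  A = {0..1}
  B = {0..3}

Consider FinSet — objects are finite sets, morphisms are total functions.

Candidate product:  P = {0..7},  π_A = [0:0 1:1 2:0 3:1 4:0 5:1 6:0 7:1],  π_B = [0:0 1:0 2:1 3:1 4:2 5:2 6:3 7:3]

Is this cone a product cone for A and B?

Answer: VALID PRODUCT

Work:
|A|·|B| = 2·4 = 8;  |P| = 8
Check the pairing map k ↦ (π_A(k), π_B(k)):
  0 : (0,0)
  1 : (1,0)
  2 : (0,1)
  3 : (1,1)
  4 : (0,2)
  5 : (1,2)
  6 : (0,3)
  7 : (1,3)
distinct pairs in image: 8 / 8 needed
  → bijection onto A×B; projections well-typed.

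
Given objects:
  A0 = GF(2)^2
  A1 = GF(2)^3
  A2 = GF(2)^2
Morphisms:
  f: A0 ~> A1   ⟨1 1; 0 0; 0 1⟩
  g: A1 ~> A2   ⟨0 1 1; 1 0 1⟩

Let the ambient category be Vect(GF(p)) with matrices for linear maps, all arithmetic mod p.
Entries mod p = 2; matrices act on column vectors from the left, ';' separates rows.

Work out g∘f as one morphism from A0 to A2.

Answer: ⟨0 1; 1 0⟩

Derivation:
  e0=(1,0) f~>(1,0,0) g~>(0,1)
  e1=(0,1) f~>(1,0,1) g~>(1,0)
result: ⟨0 1; 1 0⟩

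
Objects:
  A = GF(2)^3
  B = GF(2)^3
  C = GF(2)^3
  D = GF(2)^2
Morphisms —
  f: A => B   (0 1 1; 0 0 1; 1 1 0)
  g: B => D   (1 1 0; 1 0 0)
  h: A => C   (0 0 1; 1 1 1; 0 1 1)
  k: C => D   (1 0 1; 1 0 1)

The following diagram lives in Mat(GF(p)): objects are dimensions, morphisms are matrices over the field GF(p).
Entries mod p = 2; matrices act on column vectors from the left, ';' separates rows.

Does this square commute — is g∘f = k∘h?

Answer: DOES NOT COMMUTE

Trace:
Path 1 = f;g:
  e0=⟨1,0,0⟩ f=>⟨0,0,1⟩ g=>⟨0,0⟩
  e1=⟨0,1,0⟩ f=>⟨1,0,1⟩ g=>⟨1,1⟩
  e2=⟨0,0,1⟩ f=>⟨1,1,0⟩ g=>⟨0,1⟩
  composite₁ = (0 1 0; 0 1 1)
Path 2 = h;k:
  e0=⟨1,0,0⟩ h=>⟨0,1,0⟩ k=>⟨0,0⟩
  e1=⟨0,1,0⟩ h=>⟨0,1,1⟩ k=>⟨1,1⟩
  e2=⟨0,0,1⟩ h=>⟨1,1,1⟩ k=>⟨0,0⟩
  composite₂ = (0 1 0; 0 1 0)
Equal? NO — does not commute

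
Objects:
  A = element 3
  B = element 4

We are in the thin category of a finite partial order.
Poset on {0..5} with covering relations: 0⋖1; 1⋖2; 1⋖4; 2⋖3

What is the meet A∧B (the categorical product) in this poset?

Answer: A∧B = 1

Work:
Common predecessors of 3,4: {0,1}
  0 <= 1
  1 <= 1
glb = 1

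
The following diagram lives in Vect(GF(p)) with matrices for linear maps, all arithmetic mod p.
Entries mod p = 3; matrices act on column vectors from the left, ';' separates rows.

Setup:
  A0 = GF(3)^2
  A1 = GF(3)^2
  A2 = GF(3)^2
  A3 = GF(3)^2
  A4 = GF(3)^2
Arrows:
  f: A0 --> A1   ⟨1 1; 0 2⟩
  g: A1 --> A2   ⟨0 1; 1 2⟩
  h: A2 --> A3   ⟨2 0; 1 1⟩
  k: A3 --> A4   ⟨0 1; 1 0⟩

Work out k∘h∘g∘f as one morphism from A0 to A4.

Answer: ⟨1 1; 0 1⟩

Work:
  e0=⟨1,0⟩ f-->⟨1,0⟩ g-->⟨0,1⟩ h-->⟨0,1⟩ k-->⟨1,0⟩
  e1=⟨0,1⟩ f-->⟨1,2⟩ g-->⟨2,2⟩ h-->⟨1,1⟩ k-->⟨1,1⟩
⟦path⟧: ⟨1 1; 0 1⟩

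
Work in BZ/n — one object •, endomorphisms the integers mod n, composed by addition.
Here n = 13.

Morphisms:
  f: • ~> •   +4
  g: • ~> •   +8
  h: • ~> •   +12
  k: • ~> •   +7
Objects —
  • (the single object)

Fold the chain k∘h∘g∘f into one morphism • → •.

Answer: +5

Derivation:
  0 +4≡4 +8≡12 +12≡11 +7≡5  (mod 13)
⟦path⟧: +5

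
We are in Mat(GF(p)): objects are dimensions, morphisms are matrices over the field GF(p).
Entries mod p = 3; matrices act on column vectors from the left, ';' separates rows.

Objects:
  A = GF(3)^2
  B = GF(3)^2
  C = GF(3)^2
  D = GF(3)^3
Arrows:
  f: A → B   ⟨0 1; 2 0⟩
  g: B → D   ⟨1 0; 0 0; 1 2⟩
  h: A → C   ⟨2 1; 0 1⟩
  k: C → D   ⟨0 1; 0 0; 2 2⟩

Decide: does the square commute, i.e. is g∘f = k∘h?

Answer: COMMUTES

Trace:
Path 1 = f;g:
  e0=[1,0] f→[0,2] g→[0,0,1]
  e1=[0,1] f→[1,0] g→[1,0,1]
  result₁ = ⟨0 1; 0 0; 1 1⟩
Path 2 = h;k:
  e0=[1,0] h→[2,0] k→[0,0,1]
  e1=[0,1] h→[1,1] k→[1,0,1]
  result₂ = ⟨0 1; 0 0; 1 1⟩
Equal? YES — commutes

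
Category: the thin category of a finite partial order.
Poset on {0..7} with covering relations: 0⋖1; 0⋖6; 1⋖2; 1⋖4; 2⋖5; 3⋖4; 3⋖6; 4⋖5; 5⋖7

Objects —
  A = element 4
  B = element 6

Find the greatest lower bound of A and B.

Answer: NO MEET EXISTS

Derivation:
{x : x<=A ∧ x<=B} = {0,3}  (A=4, B=6)
  maximal lower bounds 0 and 3 are incomparable: neither 0<=3 nor 3<=0
→ no greatest lower bound exists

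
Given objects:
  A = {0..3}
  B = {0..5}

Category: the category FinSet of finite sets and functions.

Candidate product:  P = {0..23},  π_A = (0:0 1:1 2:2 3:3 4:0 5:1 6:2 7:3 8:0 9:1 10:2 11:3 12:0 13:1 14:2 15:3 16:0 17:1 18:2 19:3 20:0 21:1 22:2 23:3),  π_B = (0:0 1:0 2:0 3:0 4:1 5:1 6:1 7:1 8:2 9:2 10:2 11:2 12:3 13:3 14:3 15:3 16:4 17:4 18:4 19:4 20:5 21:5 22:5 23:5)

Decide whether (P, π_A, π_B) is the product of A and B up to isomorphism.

Answer: VALID PRODUCT

Trace:
|A|·|B| = 4·6 = 24;  |P| = 24
Check the pairing map k ↦ (π_A(k), π_B(k)):
  0 : (0,0)
  1 : (1,0)
  2 : (2,0)
  3 : (3,0)
  4 : (0,1)
  5 : (1,1)
  6 : (2,1)
  7 : (3,1)
  8 : (0,2)
  9 : (1,2)
  10 : (2,2)
  11 : (3,2)
  12 : (0,3)
  13 : (1,3)
  14 : (2,3)
  15 : (3,3)
  16 : (0,4)
  17 : (1,4)
  18 : (2,4)
  19 : (3,4)
  20 : (0,5)
  21 : (1,5)
  22 : (2,5)
  23 : (3,5)
distinct pairs in image: 24 / 24 needed
  → bijection onto A×B; projections well-typed.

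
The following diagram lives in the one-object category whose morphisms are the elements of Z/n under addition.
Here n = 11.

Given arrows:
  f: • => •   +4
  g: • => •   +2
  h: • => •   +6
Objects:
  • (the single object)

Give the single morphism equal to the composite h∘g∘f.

Answer: +1

Derivation:
  0 +4≡4 +2≡6 +6≡1  (mod 11)
⟦path⟧: +1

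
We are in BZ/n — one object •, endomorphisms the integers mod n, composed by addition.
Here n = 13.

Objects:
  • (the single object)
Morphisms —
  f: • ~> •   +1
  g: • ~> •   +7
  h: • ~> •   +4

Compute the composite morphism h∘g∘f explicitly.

  0 +1≡1 +7≡8 +4≡12  (mod 13)
⟦path⟧: +12

Answer: +12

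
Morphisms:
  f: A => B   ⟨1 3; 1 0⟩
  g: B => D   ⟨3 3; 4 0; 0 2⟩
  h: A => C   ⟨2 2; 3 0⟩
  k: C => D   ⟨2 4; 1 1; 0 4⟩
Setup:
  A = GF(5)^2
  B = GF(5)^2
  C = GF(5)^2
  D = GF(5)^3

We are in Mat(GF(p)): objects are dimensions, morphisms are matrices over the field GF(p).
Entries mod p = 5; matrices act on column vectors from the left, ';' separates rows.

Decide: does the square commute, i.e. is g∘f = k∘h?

Answer: DOES NOT COMMUTE

Trace:
Along f;g (path 1):
  e0=(1,0) f=>(1,1) g=>(1,4,2)
  e1=(0,1) f=>(3,0) g=>(4,2,0)
  composite₁ = ⟨1 4; 4 2; 2 0⟩
Along h;k (path 2):
  e0=(1,0) h=>(2,3) k=>(1,0,2)
  e1=(0,1) h=>(2,0) k=>(4,2,0)
  composite₂ = ⟨1 4; 0 2; 2 0⟩
Equal? NO — does not commute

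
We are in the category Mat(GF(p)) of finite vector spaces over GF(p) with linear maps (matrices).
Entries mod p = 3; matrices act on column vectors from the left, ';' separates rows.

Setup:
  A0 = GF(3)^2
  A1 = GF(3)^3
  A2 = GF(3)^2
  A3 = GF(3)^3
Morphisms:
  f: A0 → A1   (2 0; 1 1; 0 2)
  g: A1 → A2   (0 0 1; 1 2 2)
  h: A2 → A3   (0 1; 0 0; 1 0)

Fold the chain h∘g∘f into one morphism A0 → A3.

  e0=⟨1,0⟩ f→⟨2,1,0⟩ g→⟨0,1⟩ h→⟨1,0,0⟩
  e1=⟨0,1⟩ f→⟨0,1,2⟩ g→⟨2,0⟩ h→⟨0,0,2⟩
composite: (1 0; 0 0; 0 2)

Answer: (1 0; 0 0; 0 2)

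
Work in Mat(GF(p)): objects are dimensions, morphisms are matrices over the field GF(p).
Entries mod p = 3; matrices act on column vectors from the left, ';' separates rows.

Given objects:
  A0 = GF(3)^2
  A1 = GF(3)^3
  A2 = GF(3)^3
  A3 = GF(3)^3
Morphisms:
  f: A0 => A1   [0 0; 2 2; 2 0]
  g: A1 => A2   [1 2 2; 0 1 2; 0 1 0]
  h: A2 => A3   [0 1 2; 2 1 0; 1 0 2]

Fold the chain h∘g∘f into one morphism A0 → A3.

  e0=[1,0] f=>[0,2,2] g=>[2,0,2] h=>[1,1,0]
  e1=[0,1] f=>[0,2,0] g=>[1,2,2] h=>[0,1,2]
result: [1 0; 1 1; 0 2]

Answer: [1 0; 1 1; 0 2]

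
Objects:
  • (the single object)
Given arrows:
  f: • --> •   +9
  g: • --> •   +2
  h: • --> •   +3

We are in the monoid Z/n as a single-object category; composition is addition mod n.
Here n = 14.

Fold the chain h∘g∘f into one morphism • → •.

  0 +9≡9 +2≡11 +3≡0  (mod 14)
⟦path⟧: +0

Answer: +0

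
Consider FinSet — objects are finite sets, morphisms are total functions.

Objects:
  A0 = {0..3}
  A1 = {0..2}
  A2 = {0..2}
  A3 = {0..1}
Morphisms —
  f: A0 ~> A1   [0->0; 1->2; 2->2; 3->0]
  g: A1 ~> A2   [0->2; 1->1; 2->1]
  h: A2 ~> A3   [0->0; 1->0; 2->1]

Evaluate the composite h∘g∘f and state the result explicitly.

  0 f~>0 g~>2 h~>1
  1 f~>2 g~>1 h~>0
  2 f~>2 g~>1 h~>0
  3 f~>0 g~>2 h~>1
result: [0->1; 1->0; 2->0; 3->1]

Answer: [0->1; 1->0; 2->0; 3->1]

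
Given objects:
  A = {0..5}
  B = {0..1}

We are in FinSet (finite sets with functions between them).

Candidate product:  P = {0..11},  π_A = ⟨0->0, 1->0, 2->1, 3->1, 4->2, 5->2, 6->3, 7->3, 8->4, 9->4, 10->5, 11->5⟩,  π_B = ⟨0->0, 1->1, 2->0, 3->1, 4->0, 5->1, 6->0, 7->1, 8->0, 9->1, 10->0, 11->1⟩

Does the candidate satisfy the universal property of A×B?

|A|·|B| = 6·2 = 12;  |P| = 12
Check the pairing map k ↦ (π_A(k), π_B(k)):
  0 -> (0,0)
  1 -> (0,1)
  2 -> (1,0)
  3 -> (1,1)
  4 -> (2,0)
  5 -> (2,1)
  6 -> (3,0)
  7 -> (3,1)
  8 -> (4,0)
  9 -> (4,1)
  10 -> (5,0)
  11 -> (5,1)
distinct pairs in image: 12 / 12 needed
  → bijection onto A×B; projections well-typed.

Answer: VALID PRODUCT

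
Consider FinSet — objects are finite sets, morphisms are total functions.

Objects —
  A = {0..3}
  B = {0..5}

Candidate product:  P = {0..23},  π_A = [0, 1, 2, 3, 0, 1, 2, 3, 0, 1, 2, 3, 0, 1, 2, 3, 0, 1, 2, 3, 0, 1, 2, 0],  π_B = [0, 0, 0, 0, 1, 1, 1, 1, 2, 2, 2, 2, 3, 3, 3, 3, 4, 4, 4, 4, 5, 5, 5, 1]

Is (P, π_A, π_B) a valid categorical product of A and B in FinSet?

|A|·|B| = 4·6 = 24;  |P| = 24
Check the pairing map k ↦ (π_A(k), π_B(k)):
  0 ↦ (0,0)
  1 ↦ (1,0)
  2 ↦ (2,0)
  3 ↦ (3,0)
  4 ↦ (0,1)
  5 ↦ (1,1)
  6 ↦ (2,1)
  7 ↦ (3,1)
  8 ↦ (0,2)
  9 ↦ (1,2)
  10 ↦ (2,2)
  11 ↦ (3,2)
  12 ↦ (0,3)
  13 ↦ (1,3)
  14 ↦ (2,3)
  15 ↦ (3,3)
  16 ↦ (0,4)
  17 ↦ (1,4)
  18 ↦ (2,4)
  19 ↦ (3,4)
  20 ↦ (0,5)
  21 ↦ (1,5)
  22 ↦ (2,5)
  23 ↦ (0,1)  ✗ repeats pair of k=4
distinct pairs in image: 23 / 24 needed
  → (0,1) hit at k=4 and k=23

Answer: NOT A VALID PRODUCT — duplicate pair at indices 4,23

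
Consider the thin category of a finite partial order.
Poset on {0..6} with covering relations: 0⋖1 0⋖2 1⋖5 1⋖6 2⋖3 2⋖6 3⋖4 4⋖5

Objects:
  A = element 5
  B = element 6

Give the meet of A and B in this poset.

{x : x⊑A ∧ x⊑B} = {0,1,2}  (A=5, B=6)
  maximal lower bounds 1 and 2 are incomparable: neither 1⊑2 nor 2⊑1
→ no greatest lower bound exists

Answer: NO MEET EXISTS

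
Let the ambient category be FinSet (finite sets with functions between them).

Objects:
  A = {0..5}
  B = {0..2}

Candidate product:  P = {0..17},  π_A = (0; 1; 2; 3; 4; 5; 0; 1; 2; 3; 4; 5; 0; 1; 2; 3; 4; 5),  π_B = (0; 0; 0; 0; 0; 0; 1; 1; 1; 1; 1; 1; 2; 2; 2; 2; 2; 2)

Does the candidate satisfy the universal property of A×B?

|A|·|B| = 6·3 = 18;  |P| = 18
Check the pairing map k ↦ (π_A(k), π_B(k)):
  0 : (0,0)
  1 : (1,0)
  2 : (2,0)
  3 : (3,0)
  4 : (4,0)
  5 : (5,0)
  6 : (0,1)
  7 : (1,1)
  8 : (2,1)
  9 : (3,1)
  10 : (4,1)
  11 : (5,1)
  12 : (0,2)
  13 : (1,2)
  14 : (2,2)
  15 : (3,2)
  16 : (4,2)
  17 : (5,2)
distinct pairs in image: 18 / 18 needed
  → bijection onto A×B; projections well-typed.

Answer: VALID PRODUCT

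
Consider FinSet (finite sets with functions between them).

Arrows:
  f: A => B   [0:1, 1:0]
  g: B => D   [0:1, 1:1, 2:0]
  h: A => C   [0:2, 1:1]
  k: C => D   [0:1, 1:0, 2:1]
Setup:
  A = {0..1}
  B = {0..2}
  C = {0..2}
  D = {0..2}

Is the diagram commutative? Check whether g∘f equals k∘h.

Path 1 = f;g:
  0 f=>1 g=>1
  1 f=>0 g=>1
  ⟦path⟧₁ = [0:1, 1:1]
Path 2 = h;k:
  0 h=>2 k=>1
  1 h=>1 k=>0
  ⟦path⟧₂ = [0:1, 1:0]
Equal? distinct morphisms ✗

Answer: DOES NOT COMMUTE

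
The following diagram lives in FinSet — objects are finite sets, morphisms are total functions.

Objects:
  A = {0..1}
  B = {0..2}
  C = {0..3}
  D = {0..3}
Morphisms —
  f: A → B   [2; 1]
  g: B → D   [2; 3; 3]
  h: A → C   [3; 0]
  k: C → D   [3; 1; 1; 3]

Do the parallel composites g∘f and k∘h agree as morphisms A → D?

Along f;g (path 1):
  0 f→2 g→3
  1 f→1 g→3
  result₁ = [3; 3]
Along h;k (path 2):
  0 h→3 k→3
  1 h→0 k→3
  result₂ = [3; 3]
Equal? YES — commutes

Answer: COMMUTES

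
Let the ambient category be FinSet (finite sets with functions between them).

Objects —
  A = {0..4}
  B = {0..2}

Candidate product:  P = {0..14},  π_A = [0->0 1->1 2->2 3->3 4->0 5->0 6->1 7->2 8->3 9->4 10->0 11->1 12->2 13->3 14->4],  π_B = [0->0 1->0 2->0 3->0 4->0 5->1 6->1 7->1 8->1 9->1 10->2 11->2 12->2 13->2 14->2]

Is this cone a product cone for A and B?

Answer: NOT A VALID PRODUCT — duplicate pair at indices 0,4

Trace:
|A|·|B| = 5·3 = 15;  |P| = 15
Check the pairing map k ↦ (π_A(k), π_B(k)):
  0 -> (0,0)
  1 -> (1,0)
  2 -> (2,0)
  3 -> (3,0)
  4 -> (0,0)  ✗ repeats pair of k=0
  5 -> (0,1)
  6 -> (1,1)
  7 -> (2,1)
  8 -> (3,1)
  9 -> (4,1)
  10 -> (0,2)
  11 -> (1,2)
  12 -> (2,2)
  13 -> (3,2)
  14 -> (4,2)
distinct pairs in image: 14 / 15 needed
  → (0,0) hit at k=0 and k=4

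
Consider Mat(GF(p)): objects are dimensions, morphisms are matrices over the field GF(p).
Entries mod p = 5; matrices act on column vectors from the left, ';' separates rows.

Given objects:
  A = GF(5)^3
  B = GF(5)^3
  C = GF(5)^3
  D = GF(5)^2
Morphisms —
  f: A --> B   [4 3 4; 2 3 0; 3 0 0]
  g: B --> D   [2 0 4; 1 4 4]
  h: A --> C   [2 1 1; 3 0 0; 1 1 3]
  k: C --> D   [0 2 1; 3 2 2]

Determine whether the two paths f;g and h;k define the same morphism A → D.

Path 1 = f;g:
  e0=(1,0,0) f-->(4,2,3) g-->(0,4)
  e1=(0,1,0) f-->(3,3,0) g-->(1,0)
  e2=(0,0,1) f-->(4,0,0) g-->(3,4)
  ⟦path⟧₁ = [0 1 3; 4 0 4]
Path 2 = h;k:
  e0=(1,0,0) h-->(2,3,1) k-->(2,4)
  e1=(0,1,0) h-->(1,0,1) k-->(1,0)
  e2=(0,0,1) h-->(1,0,3) k-->(3,4)
  ⟦path⟧₂ = [2 1 3; 4 0 4]
Equal? differ; not commutative

Answer: DOES NOT COMMUTE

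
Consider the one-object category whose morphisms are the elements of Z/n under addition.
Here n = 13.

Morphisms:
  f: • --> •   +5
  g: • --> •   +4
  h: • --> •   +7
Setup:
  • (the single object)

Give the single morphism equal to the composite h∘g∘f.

Answer: +3

Derivation:
  0 +5≡5 +4≡9 +7≡3  (mod 13)
composite: +3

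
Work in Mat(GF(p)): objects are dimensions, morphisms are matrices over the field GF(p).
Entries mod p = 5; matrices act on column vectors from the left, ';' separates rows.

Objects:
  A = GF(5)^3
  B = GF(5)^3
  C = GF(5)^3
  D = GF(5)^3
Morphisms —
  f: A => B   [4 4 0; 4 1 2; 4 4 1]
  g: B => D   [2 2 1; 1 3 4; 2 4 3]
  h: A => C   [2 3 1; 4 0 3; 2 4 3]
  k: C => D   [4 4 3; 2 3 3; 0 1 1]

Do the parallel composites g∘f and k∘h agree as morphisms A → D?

1) trace f;g:
  e0=(1,0,0) f=>(4,4,4) g=>(0,2,1)
  e1=(0,1,0) f=>(4,1,4) g=>(4,3,4)
  e2=(0,0,1) f=>(0,2,1) g=>(0,0,1)
  ⟦path⟧₁ = [0 4 0; 2 3 0; 1 4 1]
2) trace h;k:
  e0=(1,0,0) h=>(2,4,2) k=>(0,2,1)
  e1=(0,1,0) h=>(3,0,4) k=>(4,3,4)
  e2=(0,0,1) h=>(1,3,3) k=>(0,0,1)
  ⟦path⟧₂ = [0 4 0; 2 3 0; 1 4 1]
Equal? same morphism ✓

Answer: COMMUTES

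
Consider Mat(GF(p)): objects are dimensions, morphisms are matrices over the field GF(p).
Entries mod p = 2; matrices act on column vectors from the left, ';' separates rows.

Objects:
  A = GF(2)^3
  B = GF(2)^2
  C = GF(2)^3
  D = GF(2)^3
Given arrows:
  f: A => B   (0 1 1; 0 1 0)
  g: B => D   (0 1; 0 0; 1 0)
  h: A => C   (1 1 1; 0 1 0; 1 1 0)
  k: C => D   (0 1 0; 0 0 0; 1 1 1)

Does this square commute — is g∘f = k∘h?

Path 1 = f;g:
  e0=⟨1,0,0⟩ f=>⟨0,0⟩ g=>⟨0,0,0⟩
  e1=⟨0,1,0⟩ f=>⟨1,1⟩ g=>⟨1,0,1⟩
  e2=⟨0,0,1⟩ f=>⟨1,0⟩ g=>⟨0,0,1⟩
  ⟦path⟧₁ = (0 1 0; 0 0 0; 0 1 1)
Path 2 = h;k:
  e0=⟨1,0,0⟩ h=>⟨1,0,1⟩ k=>⟨0,0,0⟩
  e1=⟨0,1,0⟩ h=>⟨1,1,1⟩ k=>⟨1,0,1⟩
  e2=⟨0,0,1⟩ h=>⟨1,0,0⟩ k=>⟨0,0,1⟩
  ⟦path⟧₂ = (0 1 0; 0 0 0; 0 1 1)
Equal? YES — commutes

Answer: COMMUTES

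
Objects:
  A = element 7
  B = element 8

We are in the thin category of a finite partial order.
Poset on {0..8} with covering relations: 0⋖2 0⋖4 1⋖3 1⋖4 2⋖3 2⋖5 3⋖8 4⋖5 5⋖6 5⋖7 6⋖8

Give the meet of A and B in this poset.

Answer: A∧B = 5

Work:
{x : x<=A ∧ x<=B} = {0,1,2,4,5}  (A=7, B=8)
  0 <= 5
  1 <= 5
  2 <= 5
  4 <= 5
  5 <= 5
glb = 5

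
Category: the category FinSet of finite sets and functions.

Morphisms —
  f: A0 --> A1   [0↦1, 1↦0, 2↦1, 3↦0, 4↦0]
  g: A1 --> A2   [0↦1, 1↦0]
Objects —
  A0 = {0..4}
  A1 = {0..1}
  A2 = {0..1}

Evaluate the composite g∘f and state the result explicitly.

Answer: [0↦0, 1↦1, 2↦0, 3↦1, 4↦1]

Trace:
  0 f-->1 g-->0
  1 f-->0 g-->1
  2 f-->1 g-->0
  3 f-->0 g-->1
  4 f-->0 g-->1
result: [0↦0, 1↦1, 2↦0, 3↦1, 4↦1]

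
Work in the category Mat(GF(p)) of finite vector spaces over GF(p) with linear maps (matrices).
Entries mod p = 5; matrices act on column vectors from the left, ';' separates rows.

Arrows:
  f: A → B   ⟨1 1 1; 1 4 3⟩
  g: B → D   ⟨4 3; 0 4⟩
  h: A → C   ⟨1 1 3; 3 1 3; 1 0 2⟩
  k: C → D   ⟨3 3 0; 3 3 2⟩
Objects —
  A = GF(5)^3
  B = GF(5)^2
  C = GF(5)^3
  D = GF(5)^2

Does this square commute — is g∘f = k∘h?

1) trace f;g:
  e0=⟨1,0,0⟩ f→⟨1,1⟩ g→⟨2,4⟩
  e1=⟨0,1,0⟩ f→⟨1,4⟩ g→⟨1,1⟩
  e2=⟨0,0,1⟩ f→⟨1,3⟩ g→⟨3,2⟩
  composite₁ = ⟨2 1 3; 4 1 2⟩
2) trace h;k:
  e0=⟨1,0,0⟩ h→⟨1,3,1⟩ k→⟨2,4⟩
  e1=⟨0,1,0⟩ h→⟨1,1,0⟩ k→⟨1,1⟩
  e2=⟨0,0,1⟩ h→⟨3,3,2⟩ k→⟨3,2⟩
  composite₂ = ⟨2 1 3; 4 1 2⟩
Equal? YES — commutes

Answer: COMMUTES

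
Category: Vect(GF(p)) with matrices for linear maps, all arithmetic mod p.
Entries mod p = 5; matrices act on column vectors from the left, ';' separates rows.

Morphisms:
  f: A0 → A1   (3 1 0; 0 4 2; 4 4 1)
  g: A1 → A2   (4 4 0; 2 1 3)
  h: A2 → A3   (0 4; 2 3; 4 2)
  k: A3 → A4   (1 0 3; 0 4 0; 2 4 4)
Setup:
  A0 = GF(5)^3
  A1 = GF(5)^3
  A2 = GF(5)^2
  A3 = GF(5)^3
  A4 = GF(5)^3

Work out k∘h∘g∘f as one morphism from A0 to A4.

  e0=[1,0,0] f→[3,0,4] g→[2,3] h→[2,3,4] k→[4,2,2]
  e1=[0,1,0] f→[1,4,4] g→[0,3] h→[2,4,1] k→[0,1,4]
  e2=[0,0,1] f→[0,2,1] g→[3,0] h→[0,1,2] k→[1,4,2]
composite: (4 0 1; 2 1 4; 2 4 2)

Answer: (4 0 1; 2 1 4; 2 4 2)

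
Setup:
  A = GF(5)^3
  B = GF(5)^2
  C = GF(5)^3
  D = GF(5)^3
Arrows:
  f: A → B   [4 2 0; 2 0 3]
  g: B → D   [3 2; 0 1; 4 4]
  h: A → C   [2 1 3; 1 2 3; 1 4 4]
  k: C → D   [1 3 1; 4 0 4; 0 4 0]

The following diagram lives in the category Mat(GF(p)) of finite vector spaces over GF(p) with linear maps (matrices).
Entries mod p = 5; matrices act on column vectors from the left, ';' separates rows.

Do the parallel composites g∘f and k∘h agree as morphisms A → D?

Along f;g (path 1):
  e0=⟨1,0,0⟩ f→⟨4,2⟩ g→⟨1,2,4⟩
  e1=⟨0,1,0⟩ f→⟨2,0⟩ g→⟨1,0,3⟩
  e2=⟨0,0,1⟩ f→⟨0,3⟩ g→⟨1,3,2⟩
  result₁ = [1 1 1; 2 0 3; 4 3 2]
Along h;k (path 2):
  e0=⟨1,0,0⟩ h→⟨2,1,1⟩ k→⟨1,2,4⟩
  e1=⟨0,1,0⟩ h→⟨1,2,4⟩ k→⟨1,0,3⟩
  e2=⟨0,0,1⟩ h→⟨3,3,4⟩ k→⟨1,3,2⟩
  result₂ = [1 1 1; 2 0 3; 4 3 2]
Equal? equal; square commutes

Answer: COMMUTES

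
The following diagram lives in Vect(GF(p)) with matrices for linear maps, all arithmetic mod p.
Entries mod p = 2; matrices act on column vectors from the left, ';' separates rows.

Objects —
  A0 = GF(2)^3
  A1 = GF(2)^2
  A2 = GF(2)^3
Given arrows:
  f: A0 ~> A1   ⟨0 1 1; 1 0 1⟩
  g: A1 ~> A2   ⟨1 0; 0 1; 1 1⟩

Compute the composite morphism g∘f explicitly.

  e0=(1,0,0) f~>(0,1) g~>(0,1,1)
  e1=(0,1,0) f~>(1,0) g~>(1,0,1)
  e2=(0,0,1) f~>(1,1) g~>(1,1,0)
composite: ⟨0 1 1; 1 0 1; 1 1 0⟩

Answer: ⟨0 1 1; 1 0 1; 1 1 0⟩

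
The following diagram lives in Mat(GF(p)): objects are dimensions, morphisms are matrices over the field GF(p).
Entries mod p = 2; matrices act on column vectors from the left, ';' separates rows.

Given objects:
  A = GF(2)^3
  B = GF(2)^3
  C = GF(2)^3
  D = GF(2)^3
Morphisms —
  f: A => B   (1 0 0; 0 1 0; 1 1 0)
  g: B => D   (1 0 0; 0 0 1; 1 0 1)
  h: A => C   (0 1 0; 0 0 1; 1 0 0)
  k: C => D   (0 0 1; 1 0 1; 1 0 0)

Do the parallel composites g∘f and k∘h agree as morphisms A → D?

1) trace f;g:
  e0=(1,0,0) f=>(1,0,1) g=>(1,1,0)
  e1=(0,1,0) f=>(0,1,1) g=>(0,1,1)
  e2=(0,0,1) f=>(0,0,0) g=>(0,0,0)
  result₁ = (1 0 0; 1 1 0; 0 1 0)
2) trace h;k:
  e0=(1,0,0) h=>(0,0,1) k=>(1,1,0)
  e1=(0,1,0) h=>(1,0,0) k=>(0,1,1)
  e2=(0,0,1) h=>(0,1,0) k=>(0,0,0)
  result₂ = (1 0 0; 1 1 0; 0 1 0)
Equal? same morphism ✓

Answer: COMMUTES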